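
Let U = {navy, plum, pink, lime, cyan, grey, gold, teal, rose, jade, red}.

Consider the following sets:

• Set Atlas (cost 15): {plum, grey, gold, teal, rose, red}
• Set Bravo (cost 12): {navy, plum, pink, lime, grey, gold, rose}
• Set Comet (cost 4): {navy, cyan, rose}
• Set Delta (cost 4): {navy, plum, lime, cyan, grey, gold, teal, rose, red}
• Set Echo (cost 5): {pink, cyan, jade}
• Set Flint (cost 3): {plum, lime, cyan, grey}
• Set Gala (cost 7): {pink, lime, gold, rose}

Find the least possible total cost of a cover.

Delta, Echo together cover every element (Delta ∪ Echo = {navy, plum, pink, lime, cyan, grey, gold, teal, rose, jade, red}); total cost 4 + 5 = 9.
No covering selection has total cost below 9.

9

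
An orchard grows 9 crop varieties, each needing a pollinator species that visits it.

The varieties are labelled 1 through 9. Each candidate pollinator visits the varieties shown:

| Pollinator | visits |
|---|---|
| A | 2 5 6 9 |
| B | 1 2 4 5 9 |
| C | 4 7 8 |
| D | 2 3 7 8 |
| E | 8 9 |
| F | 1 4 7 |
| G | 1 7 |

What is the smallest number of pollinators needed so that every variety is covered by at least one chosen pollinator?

Take {A, D, F}. Their union is {1, 2, 3, 4, 5, 6, 7, 8, 9}, which is all 9 varieties.
Only D contains 3, so D is forced; the remaining 5 varieties need at least 2 more pollinators (each remaining pollinator adds at most 4) — so at least 3 pollinators are needed, and 3 is optimal.

3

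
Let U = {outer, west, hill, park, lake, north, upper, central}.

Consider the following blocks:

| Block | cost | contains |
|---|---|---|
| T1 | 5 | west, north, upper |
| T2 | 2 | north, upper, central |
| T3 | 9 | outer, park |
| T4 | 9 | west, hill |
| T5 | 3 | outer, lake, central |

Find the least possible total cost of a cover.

T2, T3, T4, T5 together cover every item (T2 ∪ T3 ∪ T4 ∪ T5 = {outer, west, hill, park, lake, north, upper, central}); total cost 2 + 9 + 9 + 3 = 23.
No covering selection has total cost below 23.

23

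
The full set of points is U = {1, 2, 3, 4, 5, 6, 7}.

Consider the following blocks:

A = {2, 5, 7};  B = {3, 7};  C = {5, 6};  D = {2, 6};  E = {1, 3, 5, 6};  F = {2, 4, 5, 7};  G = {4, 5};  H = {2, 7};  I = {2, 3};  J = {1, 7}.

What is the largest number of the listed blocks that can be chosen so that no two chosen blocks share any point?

3

G, I, J are pairwise disjoint (G={4,5}; I={2,3}; J={1,7}).
Every remaining block overlaps one of these, and no 4 of the listed blocks are pairwise disjoint, so 3 is the maximum.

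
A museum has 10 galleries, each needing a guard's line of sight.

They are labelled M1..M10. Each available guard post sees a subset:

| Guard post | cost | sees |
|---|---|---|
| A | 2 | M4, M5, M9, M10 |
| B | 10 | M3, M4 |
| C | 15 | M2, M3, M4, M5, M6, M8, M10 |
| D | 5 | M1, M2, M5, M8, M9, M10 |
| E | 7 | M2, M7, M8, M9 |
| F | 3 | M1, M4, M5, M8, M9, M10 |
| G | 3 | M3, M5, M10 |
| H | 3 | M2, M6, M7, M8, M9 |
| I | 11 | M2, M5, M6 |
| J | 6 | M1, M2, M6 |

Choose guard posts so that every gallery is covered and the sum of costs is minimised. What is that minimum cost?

9

F, G, H together cover every gallery (F ∪ G ∪ H = {M1, M2, M3, M4, M5, M6, M7, M8, M9, M10}); total cost 3 + 3 + 3 = 9.
The greedy pick A, H, F, G costs 11; no covering selection beats 9.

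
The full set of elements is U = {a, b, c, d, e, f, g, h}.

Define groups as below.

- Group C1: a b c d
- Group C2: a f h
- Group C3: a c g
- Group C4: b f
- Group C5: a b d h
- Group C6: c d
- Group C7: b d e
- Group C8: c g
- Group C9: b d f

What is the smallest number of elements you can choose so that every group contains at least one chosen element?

3

T = {c, d, f} meets every group (each contains at least one member of T), and |T| = 3.
The groups C2, C7, C8 are pairwise disjoint, so any hitting set needs a separate element for each — at least 3. Hence 3 is optimal.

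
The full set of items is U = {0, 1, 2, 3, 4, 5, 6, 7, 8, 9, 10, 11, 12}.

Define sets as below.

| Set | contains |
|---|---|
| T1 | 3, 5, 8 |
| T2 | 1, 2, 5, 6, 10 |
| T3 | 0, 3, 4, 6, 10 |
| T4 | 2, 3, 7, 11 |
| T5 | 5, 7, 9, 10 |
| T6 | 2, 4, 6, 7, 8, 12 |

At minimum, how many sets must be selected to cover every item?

5

T2, T3, T4, T5, and T6 cover everything between them: the union {0, 1, 2, 3, 4, 5, 6, 7, 8, 9, 10, 11, 12} is all of U.
No 4 of the 6 sets cover everything (all 15 combinations miss at least one item), so 5 is optimal.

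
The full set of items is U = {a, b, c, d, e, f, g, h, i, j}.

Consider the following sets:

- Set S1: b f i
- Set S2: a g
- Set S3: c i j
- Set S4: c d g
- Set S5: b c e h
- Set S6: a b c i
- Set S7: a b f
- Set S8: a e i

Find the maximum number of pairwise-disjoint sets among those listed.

2

S4, S8 are pairwise disjoint (S4={c,d,g}; S8={a,e,i}).
Every remaining set overlaps one of these, and no 3 of the listed sets are pairwise disjoint, so 2 is the maximum.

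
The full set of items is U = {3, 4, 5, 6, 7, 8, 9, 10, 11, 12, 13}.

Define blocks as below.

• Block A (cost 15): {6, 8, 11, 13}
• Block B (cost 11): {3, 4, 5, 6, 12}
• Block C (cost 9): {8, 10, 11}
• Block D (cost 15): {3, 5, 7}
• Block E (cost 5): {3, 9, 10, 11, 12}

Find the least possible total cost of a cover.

A, B, D, E together cover every item (A ∪ B ∪ D ∪ E = {3, 4, 5, 6, 7, 8, 9, 10, 11, 12, 13}); total cost 15 + 11 + 15 + 5 = 46.
No covering selection has total cost below 46.

46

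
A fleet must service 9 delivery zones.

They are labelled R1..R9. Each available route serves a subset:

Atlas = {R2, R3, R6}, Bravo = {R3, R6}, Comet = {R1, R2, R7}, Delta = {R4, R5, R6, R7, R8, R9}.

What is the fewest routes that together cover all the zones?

3

Take {Bravo, Comet, Delta}. Their union is {R1, R2, R3, R4, R5, R6, R7, R8, R9}, which is all 9 zones.
Only Comet contains R1, so Comet is forced; the remaining 6 zones need at least 2 more routes (each remaining route adds at most 5) — so at least 3 routes are needed, and 3 is optimal.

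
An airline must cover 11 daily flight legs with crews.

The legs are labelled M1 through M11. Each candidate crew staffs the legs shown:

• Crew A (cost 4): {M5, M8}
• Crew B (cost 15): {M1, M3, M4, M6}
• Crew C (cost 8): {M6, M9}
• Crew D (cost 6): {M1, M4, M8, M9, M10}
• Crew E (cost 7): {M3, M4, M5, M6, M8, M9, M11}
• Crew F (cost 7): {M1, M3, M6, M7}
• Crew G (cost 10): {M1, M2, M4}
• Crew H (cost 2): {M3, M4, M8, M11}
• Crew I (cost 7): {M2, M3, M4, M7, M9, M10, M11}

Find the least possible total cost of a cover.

18

A, F, I together cover every leg (A ∪ F ∪ I = {M1, M2, M3, M4, M5, M6, M7, M8, M9, M10, M11}); total cost 4 + 7 + 7 = 18.
The greedy pick H, I, E, D costs 22; no covering selection beats 18.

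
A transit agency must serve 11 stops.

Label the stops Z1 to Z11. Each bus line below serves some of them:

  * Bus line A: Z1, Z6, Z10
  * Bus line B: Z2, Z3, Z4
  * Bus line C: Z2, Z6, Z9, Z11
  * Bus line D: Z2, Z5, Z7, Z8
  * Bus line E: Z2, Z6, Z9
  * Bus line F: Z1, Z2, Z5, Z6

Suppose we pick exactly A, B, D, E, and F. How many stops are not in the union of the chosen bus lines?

1

Union of A, B, D, E, F = {Z1, Z2, Z3, Z4, Z5, Z6, Z7, Z8, Z9, Z10}.
Not covered: Z11 — 1 stop.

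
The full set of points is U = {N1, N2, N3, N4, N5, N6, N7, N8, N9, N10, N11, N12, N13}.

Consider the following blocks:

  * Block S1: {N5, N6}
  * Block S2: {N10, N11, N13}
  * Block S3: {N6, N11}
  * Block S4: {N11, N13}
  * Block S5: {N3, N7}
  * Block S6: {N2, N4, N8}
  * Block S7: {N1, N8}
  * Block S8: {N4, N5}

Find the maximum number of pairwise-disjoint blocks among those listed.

S1, S4, S5, S6 are pairwise disjoint (S1={N5,N6}; S4={N11,N13}; S5={N3,N7}; S6={N2,N4,N8}).
Every remaining block overlaps one of these, and no 5 of the listed blocks are pairwise disjoint, so 4 is the maximum.

4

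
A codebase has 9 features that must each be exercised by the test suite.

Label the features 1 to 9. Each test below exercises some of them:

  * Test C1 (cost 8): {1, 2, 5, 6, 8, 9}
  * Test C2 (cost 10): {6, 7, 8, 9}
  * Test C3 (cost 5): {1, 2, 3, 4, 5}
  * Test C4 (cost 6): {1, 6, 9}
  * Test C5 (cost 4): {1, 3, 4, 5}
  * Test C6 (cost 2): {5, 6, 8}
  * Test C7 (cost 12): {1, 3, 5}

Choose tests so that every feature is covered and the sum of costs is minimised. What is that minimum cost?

15

C2, C3 together cover every feature (C2 ∪ C3 = {1, 2, 3, 4, 5, 6, 7, 8, 9}); total cost 10 + 5 = 15.
The greedy pick C6, C3, C2 costs 17; no covering selection beats 15.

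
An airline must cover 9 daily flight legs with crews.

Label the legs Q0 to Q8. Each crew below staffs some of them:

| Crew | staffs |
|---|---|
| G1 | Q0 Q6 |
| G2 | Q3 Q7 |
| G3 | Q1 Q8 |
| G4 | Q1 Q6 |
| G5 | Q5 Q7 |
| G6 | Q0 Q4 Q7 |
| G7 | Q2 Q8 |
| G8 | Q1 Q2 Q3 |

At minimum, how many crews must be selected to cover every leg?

G2 and G4 and G5 and G6 and G7 together: G2 ∪ G4 ∪ G5 ∪ G6 ∪ G7 = {Q0, Q1, Q2, Q3, Q4, Q5, Q6, Q7, Q8} — every leg is covered.
No 4 of the 8 crews cover everything (all 70 combinations miss at least one leg), so 5 is optimal.

5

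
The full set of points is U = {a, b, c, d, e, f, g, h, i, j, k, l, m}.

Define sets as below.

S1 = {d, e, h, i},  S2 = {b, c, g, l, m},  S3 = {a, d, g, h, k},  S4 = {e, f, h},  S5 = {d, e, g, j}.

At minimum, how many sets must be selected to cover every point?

S1, S2, S3, S4, and S5 cover everything between them: the union {a, b, c, d, e, f, g, h, i, j, k, l, m} is all of U.
No 4 of the 5 sets cover everything (all 5 combinations miss at least one point), so 5 is optimal.

5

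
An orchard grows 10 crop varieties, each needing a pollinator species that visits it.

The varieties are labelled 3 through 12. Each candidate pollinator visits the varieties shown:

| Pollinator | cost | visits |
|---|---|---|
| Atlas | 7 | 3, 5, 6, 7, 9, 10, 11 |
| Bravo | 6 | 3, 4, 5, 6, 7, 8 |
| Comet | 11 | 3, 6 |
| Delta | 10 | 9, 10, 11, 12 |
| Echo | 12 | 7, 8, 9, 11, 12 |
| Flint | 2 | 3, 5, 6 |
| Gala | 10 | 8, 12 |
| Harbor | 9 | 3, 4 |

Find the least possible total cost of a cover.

16

Bravo, Delta together cover every variety (Bravo ∪ Delta = {3, 4, 5, 6, 7, 8, 9, 10, 11, 12}); total cost 6 + 10 = 16.
The greedy pick Flint, Atlas, Bravo, Delta costs 25; no covering selection beats 16.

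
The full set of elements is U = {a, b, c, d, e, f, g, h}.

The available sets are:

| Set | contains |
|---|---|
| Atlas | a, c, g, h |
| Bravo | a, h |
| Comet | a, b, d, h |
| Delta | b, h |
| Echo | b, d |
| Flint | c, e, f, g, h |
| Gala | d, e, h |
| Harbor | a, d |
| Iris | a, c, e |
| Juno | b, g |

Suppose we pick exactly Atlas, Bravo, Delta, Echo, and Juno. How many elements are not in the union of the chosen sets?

2

Union of Atlas, Bravo, Delta, Echo, Juno = {a, b, c, d, g, h}.
Not covered: e, f — 2 elements.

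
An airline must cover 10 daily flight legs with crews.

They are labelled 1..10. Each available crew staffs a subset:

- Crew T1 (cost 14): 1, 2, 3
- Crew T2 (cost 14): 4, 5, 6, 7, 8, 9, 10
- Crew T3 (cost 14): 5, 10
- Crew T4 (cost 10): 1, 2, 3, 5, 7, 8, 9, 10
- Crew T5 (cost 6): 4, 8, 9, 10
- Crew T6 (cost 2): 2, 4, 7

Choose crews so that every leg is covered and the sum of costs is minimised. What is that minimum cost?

24

T2, T4 together cover every leg (T2 ∪ T4 = {1, 2, 3, 4, 5, 6, 7, 8, 9, 10}); total cost 14 + 10 = 24.
The greedy pick T6, T4, T2 costs 26; no covering selection beats 24.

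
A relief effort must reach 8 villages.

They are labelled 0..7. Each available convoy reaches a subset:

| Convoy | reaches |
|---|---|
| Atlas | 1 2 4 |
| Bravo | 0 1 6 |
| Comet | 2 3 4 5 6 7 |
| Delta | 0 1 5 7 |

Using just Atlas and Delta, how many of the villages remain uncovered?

Union of Atlas, Delta = {0, 1, 2, 4, 5, 7}.
Not covered: 3, 6 — 2 villages.

2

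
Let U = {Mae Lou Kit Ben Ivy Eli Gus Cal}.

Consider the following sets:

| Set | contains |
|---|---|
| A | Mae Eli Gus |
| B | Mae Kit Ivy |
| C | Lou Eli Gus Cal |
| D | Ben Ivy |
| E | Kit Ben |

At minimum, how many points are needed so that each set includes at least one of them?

3

Take H = {Mae, Ben, Gus}. Each listed set contains at least one of these, so H is a hitting set of size 3.
No choice of 2 points meets every set, so 3 is the minimum.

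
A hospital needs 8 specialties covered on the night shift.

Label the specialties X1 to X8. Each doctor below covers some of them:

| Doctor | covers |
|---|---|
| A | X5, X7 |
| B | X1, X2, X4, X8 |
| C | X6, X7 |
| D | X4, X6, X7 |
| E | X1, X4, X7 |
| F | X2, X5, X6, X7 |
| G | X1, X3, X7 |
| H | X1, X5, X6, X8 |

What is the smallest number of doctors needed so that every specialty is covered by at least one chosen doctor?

3

B and F and G together: B ∪ F ∪ G = {X1, X2, X3, X4, X5, X6, X7, X8} — every specialty is covered.
Only G contains X3, so G is forced; the remaining 5 specialties need at least 2 more doctors (each remaining doctor adds at most 3) — so at least 3 doctors are needed, and 3 is optimal.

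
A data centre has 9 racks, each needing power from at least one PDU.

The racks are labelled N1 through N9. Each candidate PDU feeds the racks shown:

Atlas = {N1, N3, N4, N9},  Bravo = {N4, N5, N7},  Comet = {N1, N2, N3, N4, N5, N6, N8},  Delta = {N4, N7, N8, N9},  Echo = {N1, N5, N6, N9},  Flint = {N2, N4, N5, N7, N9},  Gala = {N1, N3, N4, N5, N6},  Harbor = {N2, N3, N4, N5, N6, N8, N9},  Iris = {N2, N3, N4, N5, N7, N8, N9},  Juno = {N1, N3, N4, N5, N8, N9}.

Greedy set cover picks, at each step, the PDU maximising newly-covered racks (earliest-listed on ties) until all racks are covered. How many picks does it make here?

2

Greedy: pick Comet (covers 7 new) → pick Delta (covers 2 new). Total picks: 2.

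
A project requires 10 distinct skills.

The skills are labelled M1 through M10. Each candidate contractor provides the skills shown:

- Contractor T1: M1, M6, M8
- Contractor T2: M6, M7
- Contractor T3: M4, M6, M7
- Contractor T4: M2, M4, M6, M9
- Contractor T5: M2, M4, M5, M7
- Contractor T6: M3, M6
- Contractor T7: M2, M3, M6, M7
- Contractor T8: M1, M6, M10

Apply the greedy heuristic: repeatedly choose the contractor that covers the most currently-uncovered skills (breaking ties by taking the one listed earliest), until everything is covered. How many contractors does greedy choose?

5

Greedy: pick T4 (covers 4 new) → pick T1 (covers 2 new) → pick T5 (covers 2 new) → pick T6 (covers 1 new) → pick T8 (covers 1 new). Total picks: 5.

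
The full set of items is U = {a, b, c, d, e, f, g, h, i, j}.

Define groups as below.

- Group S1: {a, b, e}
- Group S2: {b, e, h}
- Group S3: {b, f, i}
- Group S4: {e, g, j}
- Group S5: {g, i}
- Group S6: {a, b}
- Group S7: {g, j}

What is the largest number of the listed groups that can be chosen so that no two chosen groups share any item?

S1, S5 are pairwise disjoint (S1={a,b,e}; S5={g,i}).
Every remaining group overlaps one of these, and no 3 of the listed groups are pairwise disjoint, so 2 is the maximum.

2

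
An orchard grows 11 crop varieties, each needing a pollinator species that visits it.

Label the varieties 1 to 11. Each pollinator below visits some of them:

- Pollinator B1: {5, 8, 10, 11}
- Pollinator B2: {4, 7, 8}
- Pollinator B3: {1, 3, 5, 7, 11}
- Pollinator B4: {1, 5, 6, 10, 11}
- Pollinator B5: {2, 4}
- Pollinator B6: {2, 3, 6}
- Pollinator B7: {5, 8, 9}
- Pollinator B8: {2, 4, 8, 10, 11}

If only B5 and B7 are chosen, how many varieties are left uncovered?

6

Union of B5, B7 = {2, 4, 5, 8, 9}.
Not covered: 1, 3, 6, 7, 10, 11 — 6 varieties.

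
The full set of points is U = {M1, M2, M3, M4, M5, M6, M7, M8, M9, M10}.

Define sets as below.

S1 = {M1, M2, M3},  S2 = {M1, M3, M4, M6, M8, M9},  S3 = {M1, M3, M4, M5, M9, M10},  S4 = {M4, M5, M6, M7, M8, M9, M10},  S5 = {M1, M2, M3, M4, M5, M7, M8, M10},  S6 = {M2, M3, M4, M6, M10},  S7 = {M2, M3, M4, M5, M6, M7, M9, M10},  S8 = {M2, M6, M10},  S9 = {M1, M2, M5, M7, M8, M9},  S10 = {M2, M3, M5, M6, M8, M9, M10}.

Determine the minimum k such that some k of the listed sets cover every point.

2

Take {S2, S5}. Their union is {M1, M2, M3, M4, M5, M6, M7, M8, M9, M10}, which is all 10 points.
No single set has all 10 points (the largest, S5, has 8), so 2 is optimal.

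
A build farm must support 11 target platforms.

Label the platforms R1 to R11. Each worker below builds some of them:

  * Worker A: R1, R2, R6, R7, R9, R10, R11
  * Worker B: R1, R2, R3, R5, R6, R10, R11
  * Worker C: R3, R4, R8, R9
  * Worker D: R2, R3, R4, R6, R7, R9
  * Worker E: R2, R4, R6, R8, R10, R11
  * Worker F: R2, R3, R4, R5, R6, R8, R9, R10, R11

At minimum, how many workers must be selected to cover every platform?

2

Take {A, F}. Their union is {R1, R2, R3, R4, R5, R6, R7, R8, R9, R10, R11}, which is all 11 platforms.
No single worker has all 11 platforms (the largest, F, has 9), so 2 is optimal.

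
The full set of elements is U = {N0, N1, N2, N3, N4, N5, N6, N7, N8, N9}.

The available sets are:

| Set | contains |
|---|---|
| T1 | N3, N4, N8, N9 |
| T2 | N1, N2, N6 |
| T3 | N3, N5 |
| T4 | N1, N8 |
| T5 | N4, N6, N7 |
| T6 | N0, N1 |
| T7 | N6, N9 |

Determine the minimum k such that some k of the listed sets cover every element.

5

T1, T2, T3, T5, and T6 cover everything between them: the union {N0, N1, N2, N3, N4, N5, N6, N7, N8, N9} is all of U.
No 4 of the 7 sets cover everything (all 35 combinations miss at least one element), so 5 is optimal.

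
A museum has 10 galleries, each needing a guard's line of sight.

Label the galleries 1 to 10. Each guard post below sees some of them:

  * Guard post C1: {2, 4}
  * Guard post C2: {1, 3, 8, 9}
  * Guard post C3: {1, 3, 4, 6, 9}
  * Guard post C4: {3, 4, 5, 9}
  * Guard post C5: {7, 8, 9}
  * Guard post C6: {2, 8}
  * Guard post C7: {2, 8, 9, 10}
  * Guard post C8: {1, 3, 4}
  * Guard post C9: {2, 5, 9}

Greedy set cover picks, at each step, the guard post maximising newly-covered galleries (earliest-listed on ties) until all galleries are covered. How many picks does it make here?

4

Greedy: pick C3 (covers 5 new) → pick C7 (covers 3 new) → pick C4 (covers 1 new) → pick C5 (covers 1 new). Total picks: 4.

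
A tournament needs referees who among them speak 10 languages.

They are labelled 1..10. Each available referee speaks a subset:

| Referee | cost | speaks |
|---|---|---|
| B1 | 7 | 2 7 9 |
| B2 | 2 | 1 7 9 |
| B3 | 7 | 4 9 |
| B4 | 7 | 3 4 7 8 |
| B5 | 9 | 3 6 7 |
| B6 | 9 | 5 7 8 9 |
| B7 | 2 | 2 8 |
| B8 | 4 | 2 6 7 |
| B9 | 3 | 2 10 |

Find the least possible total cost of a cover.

B2, B4, B6, B8, B9 together cover every language (B2 ∪ B4 ∪ B6 ∪ B8 ∪ B9 = {1, 2, 3, 4, 5, 6, 7, 8, 9, 10}); total cost 2 + 7 + 9 + 4 + 3 = 25.
The greedy pick B2, B7, B9, B4, B8, B6 costs 27; no covering selection beats 25.

25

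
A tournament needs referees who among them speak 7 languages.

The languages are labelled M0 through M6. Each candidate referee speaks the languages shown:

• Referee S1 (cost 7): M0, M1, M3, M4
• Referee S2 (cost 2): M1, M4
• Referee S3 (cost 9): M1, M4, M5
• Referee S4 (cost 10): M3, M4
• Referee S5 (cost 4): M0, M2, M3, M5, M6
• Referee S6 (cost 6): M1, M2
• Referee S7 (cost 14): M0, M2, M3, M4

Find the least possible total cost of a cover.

6

S2, S5 together cover every language (S2 ∪ S5 = {M0, M1, M2, M3, M4, M5, M6}); total cost 2 + 4 = 6.
No covering selection has total cost below 6.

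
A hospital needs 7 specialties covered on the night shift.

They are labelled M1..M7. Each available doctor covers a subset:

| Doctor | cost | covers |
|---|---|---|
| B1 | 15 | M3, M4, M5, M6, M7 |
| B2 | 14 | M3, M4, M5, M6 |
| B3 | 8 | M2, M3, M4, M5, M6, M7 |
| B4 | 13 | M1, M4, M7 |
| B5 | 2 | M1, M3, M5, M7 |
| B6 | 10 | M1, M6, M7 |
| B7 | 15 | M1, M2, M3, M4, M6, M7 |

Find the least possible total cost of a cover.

B3, B5 together cover every specialty (B3 ∪ B5 = {M1, M2, M3, M4, M5, M6, M7}); total cost 8 + 2 = 10.
No covering selection has total cost below 10.

10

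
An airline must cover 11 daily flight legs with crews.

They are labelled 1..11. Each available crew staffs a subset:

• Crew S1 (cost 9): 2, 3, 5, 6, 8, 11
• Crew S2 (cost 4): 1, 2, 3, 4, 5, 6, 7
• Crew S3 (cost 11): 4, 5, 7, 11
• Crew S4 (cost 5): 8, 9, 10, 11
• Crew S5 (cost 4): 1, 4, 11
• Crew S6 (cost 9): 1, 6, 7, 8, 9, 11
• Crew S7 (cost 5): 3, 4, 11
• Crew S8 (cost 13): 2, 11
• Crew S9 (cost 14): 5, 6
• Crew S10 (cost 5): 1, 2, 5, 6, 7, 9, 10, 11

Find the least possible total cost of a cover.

9

S2, S4 together cover every leg (S2 ∪ S4 = {1, 2, 3, 4, 5, 6, 7, 8, 9, 10, 11}); total cost 4 + 5 = 9.
No covering selection has total cost below 9.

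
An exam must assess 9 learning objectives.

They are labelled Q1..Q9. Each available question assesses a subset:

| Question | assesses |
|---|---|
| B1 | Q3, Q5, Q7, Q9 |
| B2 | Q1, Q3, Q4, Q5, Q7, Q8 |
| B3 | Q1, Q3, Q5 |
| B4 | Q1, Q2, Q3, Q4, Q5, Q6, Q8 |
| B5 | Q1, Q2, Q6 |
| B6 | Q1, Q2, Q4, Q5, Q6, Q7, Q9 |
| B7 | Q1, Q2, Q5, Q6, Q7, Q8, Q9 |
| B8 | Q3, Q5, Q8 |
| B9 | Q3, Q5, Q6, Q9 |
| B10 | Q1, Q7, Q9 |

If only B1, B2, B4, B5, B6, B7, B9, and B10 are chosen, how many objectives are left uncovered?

Union of B1, B2, B4, B5, B6, B7, B9, B10 = {Q1, Q2, Q3, Q4, Q5, Q6, Q7, Q8, Q9} — that's every objective, so 0 are uncovered.

0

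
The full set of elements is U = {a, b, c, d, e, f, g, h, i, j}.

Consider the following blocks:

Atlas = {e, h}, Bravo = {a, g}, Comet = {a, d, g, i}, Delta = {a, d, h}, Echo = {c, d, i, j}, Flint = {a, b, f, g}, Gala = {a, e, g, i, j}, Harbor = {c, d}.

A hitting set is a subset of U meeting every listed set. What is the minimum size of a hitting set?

T = {d, g, h} meets every block (each contains at least one member of T), and |T| = 3.
The blocks Atlas, Echo, Flint are pairwise disjoint, so any hitting set needs a separate element for each — at least 3. Hence 3 is optimal.

3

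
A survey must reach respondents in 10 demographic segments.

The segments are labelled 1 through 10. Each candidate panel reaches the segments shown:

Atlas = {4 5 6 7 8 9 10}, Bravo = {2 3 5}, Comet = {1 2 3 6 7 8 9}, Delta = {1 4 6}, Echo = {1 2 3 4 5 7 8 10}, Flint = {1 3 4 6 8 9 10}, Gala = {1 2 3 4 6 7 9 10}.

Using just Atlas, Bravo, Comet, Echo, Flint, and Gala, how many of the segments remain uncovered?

Union of Atlas, Bravo, Comet, Echo, Flint, Gala = {1, 2, 3, 4, 5, 6, 7, 8, 9, 10} — that's every segment, so 0 are uncovered.

0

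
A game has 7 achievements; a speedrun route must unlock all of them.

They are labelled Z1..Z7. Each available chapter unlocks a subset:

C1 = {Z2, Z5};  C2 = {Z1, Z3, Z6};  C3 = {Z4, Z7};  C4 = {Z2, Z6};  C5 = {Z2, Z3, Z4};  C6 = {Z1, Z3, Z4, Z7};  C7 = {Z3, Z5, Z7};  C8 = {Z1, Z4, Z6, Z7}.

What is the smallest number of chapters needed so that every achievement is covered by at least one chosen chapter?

Take {C1, C2, C8}. Their union is {Z1, Z2, Z3, Z4, Z5, Z6, Z7}, which is all 7 achievements.
No 2 of the 8 chapters cover everything (all 28 combinations miss at least one achievement), so 3 is optimal.

3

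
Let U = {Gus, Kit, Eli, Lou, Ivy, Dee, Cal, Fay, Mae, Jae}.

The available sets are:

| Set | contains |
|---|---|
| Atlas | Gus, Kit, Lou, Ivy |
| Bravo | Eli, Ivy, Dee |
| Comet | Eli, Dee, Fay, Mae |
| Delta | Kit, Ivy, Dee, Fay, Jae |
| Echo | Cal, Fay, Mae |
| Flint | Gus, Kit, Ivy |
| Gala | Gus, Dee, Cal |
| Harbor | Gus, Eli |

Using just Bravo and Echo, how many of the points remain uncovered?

Union of Bravo, Echo = {Eli, Ivy, Dee, Cal, Fay, Mae}.
Not covered: Gus, Kit, Lou, Jae — 4 points.

4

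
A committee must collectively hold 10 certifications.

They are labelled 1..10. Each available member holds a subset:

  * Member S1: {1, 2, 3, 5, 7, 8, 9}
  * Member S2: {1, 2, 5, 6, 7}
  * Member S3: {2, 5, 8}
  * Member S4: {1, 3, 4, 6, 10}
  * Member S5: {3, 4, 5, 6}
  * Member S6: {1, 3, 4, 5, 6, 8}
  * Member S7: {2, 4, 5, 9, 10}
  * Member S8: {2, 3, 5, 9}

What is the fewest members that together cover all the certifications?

2

S1 and S4 together: S1 ∪ S4 = {1, 2, 3, 4, 5, 6, 7, 8, 9, 10} — every certification is covered.
No single member has all 10 certifications (the largest, S1, has 7), so 2 is optimal.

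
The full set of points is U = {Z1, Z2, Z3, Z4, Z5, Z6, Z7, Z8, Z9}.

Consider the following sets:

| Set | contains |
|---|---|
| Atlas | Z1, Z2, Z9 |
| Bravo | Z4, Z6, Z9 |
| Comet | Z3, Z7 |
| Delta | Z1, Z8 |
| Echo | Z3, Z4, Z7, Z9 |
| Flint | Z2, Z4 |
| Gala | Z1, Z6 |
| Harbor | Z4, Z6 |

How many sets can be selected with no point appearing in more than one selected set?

3

Bravo, Comet, Delta are pairwise disjoint (Bravo={Z4,Z6,Z9}; Comet={Z3,Z7}; Delta={Z1,Z8}).
Every remaining set overlaps one of these, and no 4 of the listed sets are pairwise disjoint, so 3 is the maximum.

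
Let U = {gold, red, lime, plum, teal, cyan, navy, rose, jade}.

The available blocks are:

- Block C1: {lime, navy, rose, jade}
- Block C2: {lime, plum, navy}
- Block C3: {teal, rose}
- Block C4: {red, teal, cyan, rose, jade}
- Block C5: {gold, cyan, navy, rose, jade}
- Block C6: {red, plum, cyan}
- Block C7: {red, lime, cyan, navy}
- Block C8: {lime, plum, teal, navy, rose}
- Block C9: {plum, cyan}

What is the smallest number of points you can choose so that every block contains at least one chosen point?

H = {lime, teal, cyan} meets every block (each contains at least one member of H), and |H| = 3.
No choice of 2 points meets every block, so 3 is the minimum.

3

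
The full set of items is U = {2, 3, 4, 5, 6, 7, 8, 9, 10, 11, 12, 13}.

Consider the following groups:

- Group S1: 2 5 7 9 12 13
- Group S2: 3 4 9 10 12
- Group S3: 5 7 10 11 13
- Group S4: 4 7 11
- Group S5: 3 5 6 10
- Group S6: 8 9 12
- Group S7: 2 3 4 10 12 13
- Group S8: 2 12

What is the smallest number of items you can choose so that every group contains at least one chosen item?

3

Take H = {6, 7, 12}. Each listed group contains at least one of these, so H is a hitting set of size 3.
The groups S4, S5, S8 are pairwise disjoint, so any hitting set needs a separate item for each — at least 3. Hence 3 is optimal.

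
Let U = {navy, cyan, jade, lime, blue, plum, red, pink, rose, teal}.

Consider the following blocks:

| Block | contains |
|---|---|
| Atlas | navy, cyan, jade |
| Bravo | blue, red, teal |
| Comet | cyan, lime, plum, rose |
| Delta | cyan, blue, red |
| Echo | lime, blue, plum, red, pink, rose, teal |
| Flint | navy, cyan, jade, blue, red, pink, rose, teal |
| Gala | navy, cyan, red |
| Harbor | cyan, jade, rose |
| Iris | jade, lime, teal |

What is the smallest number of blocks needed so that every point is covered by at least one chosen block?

2

Take {Echo, Flint}. Their union is {navy, cyan, jade, lime, blue, plum, red, pink, rose, teal}, which is all 10 points.
No single block has all 10 points (the largest, Flint, has 8), so 2 is optimal.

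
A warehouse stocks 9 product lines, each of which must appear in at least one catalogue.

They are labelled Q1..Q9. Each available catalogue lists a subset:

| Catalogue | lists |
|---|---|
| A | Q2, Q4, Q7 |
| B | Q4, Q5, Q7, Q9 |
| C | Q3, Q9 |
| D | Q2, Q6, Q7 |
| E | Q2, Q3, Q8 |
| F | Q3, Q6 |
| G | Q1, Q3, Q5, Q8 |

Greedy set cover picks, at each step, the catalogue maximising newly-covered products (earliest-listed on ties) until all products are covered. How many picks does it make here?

4

Greedy: pick B (covers 4 new) → pick E (covers 3 new) → pick D (covers 1 new) → pick G (covers 1 new). Total picks: 4.
(The true minimum cover uses only 3 catalogues, so greedy is not optimal here.)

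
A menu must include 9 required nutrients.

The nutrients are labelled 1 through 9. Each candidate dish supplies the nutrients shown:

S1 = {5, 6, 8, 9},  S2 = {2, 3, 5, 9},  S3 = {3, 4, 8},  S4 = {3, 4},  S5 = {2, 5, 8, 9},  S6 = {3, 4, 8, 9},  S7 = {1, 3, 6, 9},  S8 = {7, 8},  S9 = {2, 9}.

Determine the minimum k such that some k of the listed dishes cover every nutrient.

4

S2 and S6 and S7 and S8 together: S2 ∪ S6 ∪ S7 ∪ S8 = {1, 2, 3, 4, 5, 6, 7, 8, 9} — every nutrient is covered.
No 3 of the 9 dishes cover everything (all 84 combinations miss at least one nutrient), so 4 is optimal.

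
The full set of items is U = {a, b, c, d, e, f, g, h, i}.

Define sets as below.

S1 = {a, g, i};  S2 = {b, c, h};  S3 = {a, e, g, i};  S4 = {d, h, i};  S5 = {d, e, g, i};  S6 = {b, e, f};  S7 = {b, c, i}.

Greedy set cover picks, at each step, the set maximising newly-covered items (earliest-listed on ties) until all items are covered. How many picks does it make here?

Greedy: pick S3 (covers 4 new) → pick S2 (covers 3 new) → pick S4 (covers 1 new) → pick S6 (covers 1 new). Total picks: 4.

4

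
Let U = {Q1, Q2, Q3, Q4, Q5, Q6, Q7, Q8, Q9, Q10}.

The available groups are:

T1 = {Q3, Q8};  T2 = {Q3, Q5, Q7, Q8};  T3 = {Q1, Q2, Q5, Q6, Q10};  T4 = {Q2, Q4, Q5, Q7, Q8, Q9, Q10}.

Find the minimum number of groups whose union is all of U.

T1, T3, and T4 cover everything between them: the union {Q1, Q2, Q3, Q4, Q5, Q6, Q7, Q8, Q9, Q10} is all of U.
Only T3 contains Q1, so T3 is forced; the remaining 5 elements need at least 2 more groups (each remaining group adds at most 4) — so at least 3 groups are needed, and 3 is optimal.

3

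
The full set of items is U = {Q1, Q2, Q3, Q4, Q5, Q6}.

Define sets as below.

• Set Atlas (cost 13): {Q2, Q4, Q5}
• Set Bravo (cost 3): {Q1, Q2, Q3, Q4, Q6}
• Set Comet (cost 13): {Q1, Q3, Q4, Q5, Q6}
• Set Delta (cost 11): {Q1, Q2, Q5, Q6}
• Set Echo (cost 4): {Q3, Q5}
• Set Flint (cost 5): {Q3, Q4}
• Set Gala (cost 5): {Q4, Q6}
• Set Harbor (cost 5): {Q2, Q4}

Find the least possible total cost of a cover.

7

Bravo, Echo together cover every item (Bravo ∪ Echo = {Q1, Q2, Q3, Q4, Q5, Q6}); total cost 3 + 4 = 7.
No covering selection has total cost below 7.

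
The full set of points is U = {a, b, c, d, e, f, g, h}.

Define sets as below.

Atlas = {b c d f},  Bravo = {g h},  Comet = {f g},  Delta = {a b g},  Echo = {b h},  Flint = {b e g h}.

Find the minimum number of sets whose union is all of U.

Atlas, Delta, and Flint cover everything between them: the union {a, b, c, d, e, f, g, h} is all of U.
Only Delta contains a, so Delta is forced; the remaining 5 points need at least 2 more sets (each remaining set adds at most 3) — so at least 3 sets are needed, and 3 is optimal.

3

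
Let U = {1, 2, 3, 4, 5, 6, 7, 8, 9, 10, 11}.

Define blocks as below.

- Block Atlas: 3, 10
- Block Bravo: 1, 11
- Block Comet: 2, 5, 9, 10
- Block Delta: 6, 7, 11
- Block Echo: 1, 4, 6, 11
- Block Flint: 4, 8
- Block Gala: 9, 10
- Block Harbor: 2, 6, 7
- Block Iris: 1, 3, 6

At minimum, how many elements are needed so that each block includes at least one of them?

4

H = {4, 6, 10, 11} meets every block (each contains at least one member of H), and |H| = 4.
The blocks Atlas, Bravo, Flint, Harbor are pairwise disjoint, so any hitting set needs a separate element for each — at least 4. Hence 4 is optimal.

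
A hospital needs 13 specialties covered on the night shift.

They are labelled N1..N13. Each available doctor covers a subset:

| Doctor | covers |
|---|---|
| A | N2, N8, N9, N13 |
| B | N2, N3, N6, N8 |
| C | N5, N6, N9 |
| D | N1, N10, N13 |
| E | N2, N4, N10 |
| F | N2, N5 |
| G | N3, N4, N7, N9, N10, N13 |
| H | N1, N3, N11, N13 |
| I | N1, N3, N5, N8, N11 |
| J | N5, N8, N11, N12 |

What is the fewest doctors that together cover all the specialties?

B and D and G and J together: B ∪ D ∪ G ∪ J = {N1, N2, N3, N4, N5, N6, N7, N8, N9, N10, N11, N12, N13} — every specialty is covered.
No 3 of the 10 doctors cover everything (all 120 combinations miss at least one specialty), so 4 is optimal.

4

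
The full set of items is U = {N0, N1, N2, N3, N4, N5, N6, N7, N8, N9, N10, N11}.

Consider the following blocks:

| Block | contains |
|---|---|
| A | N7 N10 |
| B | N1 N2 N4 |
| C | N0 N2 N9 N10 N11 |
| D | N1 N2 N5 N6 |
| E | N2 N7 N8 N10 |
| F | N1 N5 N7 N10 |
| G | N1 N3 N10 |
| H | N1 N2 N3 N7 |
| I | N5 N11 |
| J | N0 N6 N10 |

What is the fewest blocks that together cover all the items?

B and C and D and E and G together: B ∪ C ∪ D ∪ E ∪ G = {N0, N1, N2, N3, N4, N5, N6, N7, N8, N9, N10, N11} — every item is covered.
No 4 of the 10 blocks cover everything (all 210 combinations miss at least one item), so 5 is optimal.

5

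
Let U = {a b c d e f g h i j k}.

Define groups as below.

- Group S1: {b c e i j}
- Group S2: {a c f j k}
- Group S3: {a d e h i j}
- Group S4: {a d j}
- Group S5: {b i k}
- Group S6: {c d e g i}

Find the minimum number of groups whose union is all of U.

4

Take {S2, S3, S5, S6}. Their union is {a, b, c, d, e, f, g, h, i, j, k}, which is all 11 points.
No 3 of the 6 groups cover everything (all 20 combinations miss at least one point), so 4 is optimal.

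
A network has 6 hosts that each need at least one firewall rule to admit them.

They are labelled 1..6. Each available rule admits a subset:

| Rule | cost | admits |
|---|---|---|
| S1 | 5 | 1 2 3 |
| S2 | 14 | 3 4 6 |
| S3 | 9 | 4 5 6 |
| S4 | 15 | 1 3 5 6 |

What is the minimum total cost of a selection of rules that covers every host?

14

S1, S3 together cover every host (S1 ∪ S3 = {1, 2, 3, 4, 5, 6}); total cost 5 + 9 = 14.
No covering selection has total cost below 14.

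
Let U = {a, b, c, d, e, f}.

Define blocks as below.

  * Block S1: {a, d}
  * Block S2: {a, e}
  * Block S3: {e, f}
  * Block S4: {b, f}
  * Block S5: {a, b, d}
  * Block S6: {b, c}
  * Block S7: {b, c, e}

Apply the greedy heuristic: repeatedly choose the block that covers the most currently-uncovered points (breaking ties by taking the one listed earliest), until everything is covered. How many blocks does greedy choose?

Greedy: pick S5 (covers 3 new) → pick S3 (covers 2 new) → pick S6 (covers 1 new). Total picks: 3.

3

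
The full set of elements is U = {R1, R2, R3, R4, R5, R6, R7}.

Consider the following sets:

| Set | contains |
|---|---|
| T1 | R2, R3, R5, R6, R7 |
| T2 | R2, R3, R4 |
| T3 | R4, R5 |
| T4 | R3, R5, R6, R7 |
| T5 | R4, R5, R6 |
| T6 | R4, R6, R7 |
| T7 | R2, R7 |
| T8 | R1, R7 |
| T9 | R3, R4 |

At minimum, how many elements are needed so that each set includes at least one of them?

H = {R4, R7} meets every set (each contains at least one member of H), and |H| = 2.
The sets T2, T8 are pairwise disjoint, so any hitting set needs a separate element for each — at least 2. Hence 2 is optimal.

2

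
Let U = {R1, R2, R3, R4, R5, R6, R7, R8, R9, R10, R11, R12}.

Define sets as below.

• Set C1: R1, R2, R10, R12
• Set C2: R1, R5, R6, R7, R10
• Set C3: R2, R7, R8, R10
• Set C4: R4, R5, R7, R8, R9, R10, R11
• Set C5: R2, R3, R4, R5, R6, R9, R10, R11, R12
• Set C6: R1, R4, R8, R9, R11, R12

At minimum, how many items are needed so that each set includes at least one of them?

2

Take H = {R1, R10}. Each listed set contains at least one of these, so H is a hitting set of size 2.
No single item lies in every set, so at least 2 are needed and 2 is optimal.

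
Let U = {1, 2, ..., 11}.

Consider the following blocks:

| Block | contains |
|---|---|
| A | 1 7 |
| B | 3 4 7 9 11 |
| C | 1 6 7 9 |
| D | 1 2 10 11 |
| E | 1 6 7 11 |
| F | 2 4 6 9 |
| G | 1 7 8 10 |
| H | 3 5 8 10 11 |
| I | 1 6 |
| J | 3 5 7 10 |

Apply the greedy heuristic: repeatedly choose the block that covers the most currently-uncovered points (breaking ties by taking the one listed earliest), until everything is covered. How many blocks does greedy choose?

Greedy: pick B (covers 5 new) → pick D (covers 3 new) → pick H (covers 2 new) → pick C (covers 1 new). Total picks: 4.
(The true minimum cover uses only 3 blocks, so greedy is not optimal here.)

4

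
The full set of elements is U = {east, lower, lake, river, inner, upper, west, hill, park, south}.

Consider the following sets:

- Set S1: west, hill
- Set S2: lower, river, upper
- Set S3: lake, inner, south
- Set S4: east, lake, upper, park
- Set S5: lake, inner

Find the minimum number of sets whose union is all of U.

S1, S2, S3, and S4 cover everything between them: the union {east, lower, lake, river, inner, upper, west, hill, park, south} is all of U.
Only S4 contains east, so S4 is forced; the remaining 6 elements need at least 3 more sets (each remaining set adds at most 2) — so at least 4 sets are needed, and 4 is optimal.

4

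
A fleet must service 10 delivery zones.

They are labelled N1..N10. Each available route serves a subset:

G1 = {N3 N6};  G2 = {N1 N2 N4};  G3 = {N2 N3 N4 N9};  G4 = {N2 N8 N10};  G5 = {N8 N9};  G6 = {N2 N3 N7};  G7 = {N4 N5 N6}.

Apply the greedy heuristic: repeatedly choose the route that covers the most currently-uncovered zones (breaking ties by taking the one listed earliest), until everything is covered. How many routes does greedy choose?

Greedy: pick G3 (covers 4 new) → pick G4 (covers 2 new) → pick G7 (covers 2 new) → pick G2 (covers 1 new) → pick G6 (covers 1 new). Total picks: 5.

5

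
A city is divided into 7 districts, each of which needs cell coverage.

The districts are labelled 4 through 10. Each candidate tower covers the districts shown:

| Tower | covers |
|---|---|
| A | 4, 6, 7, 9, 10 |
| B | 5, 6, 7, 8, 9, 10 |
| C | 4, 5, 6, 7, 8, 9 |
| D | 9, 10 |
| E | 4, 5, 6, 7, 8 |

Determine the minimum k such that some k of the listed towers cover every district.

2

A and B together: A ∪ B = {4, 5, 6, 7, 8, 9, 10} — every district is covered.
No single tower has all 7 districts (the largest, B, has 6), so 2 is optimal.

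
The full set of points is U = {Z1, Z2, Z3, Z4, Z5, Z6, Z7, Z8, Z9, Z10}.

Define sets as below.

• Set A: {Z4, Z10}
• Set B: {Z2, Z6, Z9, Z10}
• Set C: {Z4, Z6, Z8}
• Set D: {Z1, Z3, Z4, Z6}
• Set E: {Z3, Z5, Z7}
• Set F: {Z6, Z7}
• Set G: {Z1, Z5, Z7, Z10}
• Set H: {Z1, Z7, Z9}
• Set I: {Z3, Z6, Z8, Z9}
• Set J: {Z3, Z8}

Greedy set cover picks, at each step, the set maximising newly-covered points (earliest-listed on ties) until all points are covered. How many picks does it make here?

4

Greedy: pick B (covers 4 new) → pick D (covers 3 new) → pick E (covers 2 new) → pick C (covers 1 new). Total picks: 4.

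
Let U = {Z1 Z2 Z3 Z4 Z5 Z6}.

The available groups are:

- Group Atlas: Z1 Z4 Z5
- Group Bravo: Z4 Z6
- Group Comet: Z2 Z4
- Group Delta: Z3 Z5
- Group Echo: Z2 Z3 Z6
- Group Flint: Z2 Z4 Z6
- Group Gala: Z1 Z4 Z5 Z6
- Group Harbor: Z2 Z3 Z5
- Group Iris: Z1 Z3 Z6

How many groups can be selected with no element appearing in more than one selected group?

2

Comet, Iris are pairwise disjoint (Comet={Z2,Z4}; Iris={Z1,Z3,Z6}).
Every remaining group overlaps one of these, and no 3 of the listed groups are pairwise disjoint, so 2 is the maximum.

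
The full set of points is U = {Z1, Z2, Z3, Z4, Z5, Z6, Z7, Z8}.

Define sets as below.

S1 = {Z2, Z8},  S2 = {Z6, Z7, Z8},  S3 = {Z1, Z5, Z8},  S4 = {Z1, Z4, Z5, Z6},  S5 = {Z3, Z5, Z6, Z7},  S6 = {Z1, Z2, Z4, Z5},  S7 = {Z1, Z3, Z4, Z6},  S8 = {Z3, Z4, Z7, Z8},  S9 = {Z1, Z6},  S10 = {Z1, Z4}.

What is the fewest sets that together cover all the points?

S2, S6, and S7 cover everything between them: the union {Z1, Z2, Z3, Z4, Z5, Z6, Z7, Z8} is all of U.
No 2 of the 10 sets cover everything (all 45 combinations miss at least one point), so 3 is optimal.

3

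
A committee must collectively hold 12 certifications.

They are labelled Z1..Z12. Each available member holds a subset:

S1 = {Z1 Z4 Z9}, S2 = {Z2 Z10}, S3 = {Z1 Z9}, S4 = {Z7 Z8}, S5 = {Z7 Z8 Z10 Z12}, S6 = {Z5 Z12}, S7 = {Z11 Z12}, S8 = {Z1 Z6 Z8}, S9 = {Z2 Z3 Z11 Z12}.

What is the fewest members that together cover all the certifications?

S1 and S5 and S6 and S8 and S9 together: S1 ∪ S5 ∪ S6 ∪ S8 ∪ S9 = {Z1, Z2, Z3, Z4, Z5, Z6, Z7, Z8, Z9, Z10, Z11, Z12} — every certification is covered.
Only S6 contains Z5, so S6 is forced; the remaining 10 certifications need at least 4 more members (each remaining member adds at most 3) — so at least 5 members are needed, and 5 is optimal.

5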